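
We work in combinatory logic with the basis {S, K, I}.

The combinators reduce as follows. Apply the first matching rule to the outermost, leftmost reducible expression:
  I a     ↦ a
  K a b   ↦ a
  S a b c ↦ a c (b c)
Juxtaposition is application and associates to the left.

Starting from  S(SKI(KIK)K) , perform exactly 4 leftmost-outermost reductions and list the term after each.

Answer: after 4 steps: SK

Reduction:
  start: S(SKI(KIK)K)
  [1] S(K(KIK)(I(KIK))K)
  [2] S(KIKK)
  [3] S(IK)
  [4] SK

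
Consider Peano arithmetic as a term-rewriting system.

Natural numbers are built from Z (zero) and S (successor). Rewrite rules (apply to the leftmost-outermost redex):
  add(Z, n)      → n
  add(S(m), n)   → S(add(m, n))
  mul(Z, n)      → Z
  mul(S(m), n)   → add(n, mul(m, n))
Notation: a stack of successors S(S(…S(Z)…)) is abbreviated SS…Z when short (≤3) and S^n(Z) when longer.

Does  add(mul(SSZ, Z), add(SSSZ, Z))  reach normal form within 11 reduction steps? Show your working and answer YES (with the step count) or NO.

  start: add(mul(SSZ, Z), add(SSSZ, Z))
  step 1: add(add(Z, mul(SZ, Z)), add(SSSZ, Z))
  step 2: add(mul(SZ, Z), add(SSSZ, Z))
  step 3: add(add(Z, mul(Z, Z)), add(SSSZ, Z))
  step 4: add(mul(Z, Z), add(SSSZ, Z))
  step 5: add(Z, add(SSSZ, Z))
  step 6: add(SSSZ, Z)
  step 7: S(add(SSZ, Z))
  step 8: S(S(add(SZ, Z)))
  step 9: S(S(S(add(Z, Z))))
  step 10: SSSZ

Answer: YES — reaches normal form SSSZ in 10 ≤ 11 steps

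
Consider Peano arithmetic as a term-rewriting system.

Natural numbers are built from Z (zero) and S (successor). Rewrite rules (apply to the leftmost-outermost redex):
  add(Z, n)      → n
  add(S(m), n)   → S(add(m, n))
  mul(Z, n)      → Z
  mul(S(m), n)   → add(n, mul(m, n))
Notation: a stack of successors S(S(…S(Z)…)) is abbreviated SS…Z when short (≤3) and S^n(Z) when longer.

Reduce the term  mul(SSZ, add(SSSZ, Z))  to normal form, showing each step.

  start: mul(SSZ, add(SSSZ, Z))
  [1] add(add(SSSZ, Z), mul(SZ, add(SSSZ, Z)))
  [2] add(S(add(SSZ, Z)), mul(SZ, add(SSSZ, Z)))
  [3] S(add(add(SSZ, Z), mul(SZ, add(SSSZ, Z))))
  [4] S(add(S(add(SZ, Z)), mul(SZ, add(SSSZ, Z))))
  [5] S(S(add(add(SZ, Z), mul(SZ, add(SSSZ, Z)))))
  [6] S(S(add(S(add(Z, Z)), mul(SZ, add(SSSZ, Z)))))
  [7] S(S(S(add(add(Z, Z), mul(SZ, add(SSSZ, Z))))))
  [8] S(S(S(add(Z, mul(SZ, add(SSSZ, Z))))))
  [9] S(S(S(mul(SZ, add(SSSZ, Z)))))
  [10] S(S(S(add(add(SSSZ, Z), mul(Z, add(SSSZ, Z))))))
  [11] S(S(S(add(S(add(SSZ, Z)), mul(Z, add(SSSZ, Z))))))
  [12] S(S(S(S(add(add(SSZ, Z), mul(Z, add(SSSZ, Z)))))))
  [13] S(S(S(S(add(S(add(SZ, Z)), mul(Z, add(SSSZ, Z)))))))
  [14] S(S(S(S(S(add(add(SZ, Z), mul(Z, add(SSSZ, Z))))))))
  [15] S(S(S(S(S(add(S(add(Z, Z)), mul(Z, add(SSSZ, Z))))))))
  [16] S(S(S(S(S(S(add(add(Z, Z), mul(Z, add(SSSZ, Z)))))))))
  [17] S(S(S(S(S(S(add(Z, mul(Z, add(SSSZ, Z)))))))))
  [18] S(S(S(S(S(S(mul(Z, add(SSSZ, Z))))))))
  [19] S^6(Z)

Answer: normal form = S^6(Z)  (in 19 steps)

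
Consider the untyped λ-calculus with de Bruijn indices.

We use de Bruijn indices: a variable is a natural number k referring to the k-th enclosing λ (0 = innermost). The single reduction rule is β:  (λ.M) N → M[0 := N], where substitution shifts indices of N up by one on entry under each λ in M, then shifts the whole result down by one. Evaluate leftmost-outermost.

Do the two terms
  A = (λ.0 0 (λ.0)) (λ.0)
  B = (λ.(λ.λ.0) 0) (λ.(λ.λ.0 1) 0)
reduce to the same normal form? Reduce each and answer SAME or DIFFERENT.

Answer: SAME — A ⇓ λ.0, B ⇓ λ.0

Working:
Term A:
  start: (λ.0 0 (λ.0)) (λ.0)
  [1] (λ.0) (λ.0) (λ.0)
  [2] (λ.0) (λ.0)
  [3] λ.0

Term B:
  start: (λ.(λ.λ.0) 0) (λ.(λ.λ.0 1) 0)
  [1] (λ.λ.0) (λ.(λ.λ.0 1) 0)
  [2] λ.0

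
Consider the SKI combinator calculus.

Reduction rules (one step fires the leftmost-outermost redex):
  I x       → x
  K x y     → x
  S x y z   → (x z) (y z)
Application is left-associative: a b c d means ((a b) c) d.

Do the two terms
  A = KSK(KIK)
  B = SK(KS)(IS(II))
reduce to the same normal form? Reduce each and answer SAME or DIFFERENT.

Term A:
  start: KSK(KIK)
  step 1: S(KIK)
  step 2: SI

Term B:
  start: SK(KS)(IS(II))
  step 1: K(IS(II))(KS(IS(II)))
  step 2: IS(II)
  step 3: S(II)
  step 4: SI

Answer: SAME — A ⇓ SI, B ⇓ SI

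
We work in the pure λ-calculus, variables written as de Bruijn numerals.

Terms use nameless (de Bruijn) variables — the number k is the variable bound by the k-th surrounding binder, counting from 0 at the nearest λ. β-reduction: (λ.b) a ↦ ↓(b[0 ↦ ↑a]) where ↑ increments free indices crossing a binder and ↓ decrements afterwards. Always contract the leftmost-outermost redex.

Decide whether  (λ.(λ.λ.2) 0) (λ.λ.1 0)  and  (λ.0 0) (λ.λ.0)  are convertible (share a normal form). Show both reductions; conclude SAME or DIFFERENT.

Term A:
  start: (λ.(λ.λ.2) 0) (λ.λ.1 0)
  →1  (λ.λ.λ.λ.1 0) (λ.λ.1 0)
  →2  λ.λ.λ.1 0

Term B:
  start: (λ.0 0) (λ.λ.0)
  →1  (λ.λ.0) (λ.λ.0)
  →2  λ.0

Answer: DIFFERENT — A ⇓ λ.λ.λ.1 0, B ⇓ λ.0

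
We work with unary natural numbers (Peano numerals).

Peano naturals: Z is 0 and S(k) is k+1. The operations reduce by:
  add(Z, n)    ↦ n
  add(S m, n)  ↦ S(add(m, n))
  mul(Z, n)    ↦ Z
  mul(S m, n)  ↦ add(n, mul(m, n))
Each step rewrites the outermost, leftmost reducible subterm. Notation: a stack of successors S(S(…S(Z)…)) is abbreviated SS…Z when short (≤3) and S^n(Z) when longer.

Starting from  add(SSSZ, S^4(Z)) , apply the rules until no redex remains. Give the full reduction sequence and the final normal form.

Answer: normal form = S^7(Z)  (in 4 steps)

Reduction:
  start: add(SSSZ, S^4(Z))
  [1] S(add(SSZ, S^4(Z)))
  [2] S(S(add(SZ, S^4(Z))))
  [3] S(S(S(add(Z, S^4(Z)))))
  [4] S^7(Z)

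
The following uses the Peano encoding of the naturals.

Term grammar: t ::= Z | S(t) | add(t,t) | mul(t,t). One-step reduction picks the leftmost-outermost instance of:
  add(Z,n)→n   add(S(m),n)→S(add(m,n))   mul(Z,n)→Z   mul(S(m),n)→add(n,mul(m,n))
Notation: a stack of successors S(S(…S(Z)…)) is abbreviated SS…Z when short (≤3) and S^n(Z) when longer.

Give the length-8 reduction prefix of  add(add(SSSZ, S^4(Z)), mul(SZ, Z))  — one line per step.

  start: add(add(SSSZ, S^4(Z)), mul(SZ, Z))
  [1] add(S(add(SSZ, S^4(Z))), mul(SZ, Z))
  [2] S(add(add(SSZ, S^4(Z)), mul(SZ, Z)))
  [3] S(add(S(add(SZ, S^4(Z))), mul(SZ, Z)))
  [4] S(S(add(add(SZ, S^4(Z)), mul(SZ, Z))))
  [5] S(S(add(S(add(Z, S^4(Z))), mul(SZ, Z))))
  [6] S(S(S(add(add(Z, S^4(Z)), mul(SZ, Z)))))
  [7] S(S(S(add(S^4(Z), mul(SZ, Z)))))
  [8] S(S(S(S(add(SSSZ, mul(SZ, Z))))))

Answer: after 8 steps: S(S(S(S(add(SSSZ, mul(SZ, Z))))))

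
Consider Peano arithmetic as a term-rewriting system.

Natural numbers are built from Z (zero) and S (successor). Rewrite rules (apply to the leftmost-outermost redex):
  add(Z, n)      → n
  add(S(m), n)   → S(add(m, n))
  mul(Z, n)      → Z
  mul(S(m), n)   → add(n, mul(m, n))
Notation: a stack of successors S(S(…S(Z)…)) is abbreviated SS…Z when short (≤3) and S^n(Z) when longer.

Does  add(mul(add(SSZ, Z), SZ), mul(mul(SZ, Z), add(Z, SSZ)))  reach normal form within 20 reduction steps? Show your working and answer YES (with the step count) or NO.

Answer: YES — reaches normal form SSZ in 17 ≤ 20 steps

Reduction:
  start: add(mul(add(SSZ, Z), SZ), mul(mul(SZ, Z), add(Z, SSZ)))
  →1  add(mul(S(add(SZ, Z)), SZ), mul(mul(SZ, Z), add(Z, SSZ)))
  →2  add(add(SZ, mul(add(SZ, Z), SZ)), mul(mul(SZ, Z), add(Z, SSZ)))
  →3  add(S(add(Z, mul(add(SZ, Z), SZ))), mul(mul(SZ, Z), add(Z, SSZ)))
  →4  S(add(add(Z, mul(add(SZ, Z), SZ)), mul(mul(SZ, Z), add(Z, SSZ))))
  →5  S(add(mul(add(SZ, Z), SZ), mul(mul(SZ, Z), add(Z, SSZ))))
  →6  S(add(mul(S(add(Z, Z)), SZ), mul(mul(SZ, Z), add(Z, SSZ))))
  →7  S(add(add(SZ, mul(add(Z, Z), SZ)), mul(mul(SZ, Z), add(Z, SSZ))))
  →8  S(add(S(add(Z, mul(add(Z, Z), SZ))), mul(mul(SZ, Z), add(Z, SSZ))))
  →9  S(S(add(add(Z, mul(add(Z, Z), SZ)), mul(mul(SZ, Z), add(Z, SSZ)))))
  →10  S(S(add(mul(add(Z, Z), SZ), mul(mul(SZ, Z), add(Z, SSZ)))))
  →11  S(S(add(mul(Z, SZ), mul(mul(SZ, Z), add(Z, SSZ)))))
  →12  S(S(add(Z, mul(mul(SZ, Z), add(Z, SSZ)))))
  →13  S(S(mul(mul(SZ, Z), add(Z, SSZ))))
  →14  S(S(mul(add(Z, mul(Z, Z)), add(Z, SSZ))))
  →15  S(S(mul(mul(Z, Z), add(Z, SSZ))))
  →16  S(S(mul(Z, add(Z, SSZ))))
  →17  SSZ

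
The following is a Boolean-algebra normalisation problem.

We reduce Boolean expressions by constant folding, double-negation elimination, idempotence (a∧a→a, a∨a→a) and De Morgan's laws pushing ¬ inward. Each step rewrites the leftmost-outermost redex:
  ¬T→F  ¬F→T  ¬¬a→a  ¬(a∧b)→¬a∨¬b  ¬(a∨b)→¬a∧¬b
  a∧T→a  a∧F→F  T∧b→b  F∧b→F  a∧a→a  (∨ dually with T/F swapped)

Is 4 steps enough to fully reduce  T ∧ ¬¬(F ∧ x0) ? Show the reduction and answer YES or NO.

Answer: YES — reaches normal form F in 3 ≤ 4 steps

Derivation:
  start: T ∧ ¬¬(F ∧ x0)
  [1] ¬¬(F ∧ x0)
  [2] F ∧ x0
  [3] F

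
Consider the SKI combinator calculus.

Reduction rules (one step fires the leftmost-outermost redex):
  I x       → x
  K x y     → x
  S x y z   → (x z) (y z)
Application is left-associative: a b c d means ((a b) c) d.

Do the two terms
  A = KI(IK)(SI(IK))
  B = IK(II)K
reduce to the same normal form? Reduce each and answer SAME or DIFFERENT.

Answer: DIFFERENT — A ⇓ SIK, B ⇓ I

Working:
Term A:
  start: KI(IK)(SI(IK))
  step 1: I(SI(IK))
  step 2: SI(IK)
  step 3: SIK

Term B:
  start: IK(II)K
  step 1: K(II)K
  step 2: II
  step 3: I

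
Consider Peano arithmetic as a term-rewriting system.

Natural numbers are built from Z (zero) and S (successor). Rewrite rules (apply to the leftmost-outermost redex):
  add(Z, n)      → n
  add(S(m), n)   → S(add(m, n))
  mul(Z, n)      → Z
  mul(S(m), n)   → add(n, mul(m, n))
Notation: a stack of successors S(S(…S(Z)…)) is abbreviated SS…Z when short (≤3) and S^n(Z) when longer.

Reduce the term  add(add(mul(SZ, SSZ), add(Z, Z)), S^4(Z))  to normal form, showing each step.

  start: add(add(mul(SZ, SSZ), add(Z, Z)), S^4(Z))
  [1] add(add(add(SSZ, mul(Z, SSZ)), add(Z, Z)), S^4(Z))
  [2] add(add(S(add(SZ, mul(Z, SSZ))), add(Z, Z)), S^4(Z))
  [3] add(S(add(add(SZ, mul(Z, SSZ)), add(Z, Z))), S^4(Z))
  [4] S(add(add(add(SZ, mul(Z, SSZ)), add(Z, Z)), S^4(Z)))
  [5] S(add(add(S(add(Z, mul(Z, SSZ))), add(Z, Z)), S^4(Z)))
  [6] S(add(S(add(add(Z, mul(Z, SSZ)), add(Z, Z))), S^4(Z)))
  [7] S(S(add(add(add(Z, mul(Z, SSZ)), add(Z, Z)), S^4(Z))))
  [8] S(S(add(add(mul(Z, SSZ), add(Z, Z)), S^4(Z))))
  [9] S(S(add(add(Z, add(Z, Z)), S^4(Z))))
  [10] S(S(add(add(Z, Z), S^4(Z))))
  [11] S(S(add(Z, S^4(Z))))
  [12] S^6(Z)

Answer: normal form = S^6(Z)  (in 12 steps)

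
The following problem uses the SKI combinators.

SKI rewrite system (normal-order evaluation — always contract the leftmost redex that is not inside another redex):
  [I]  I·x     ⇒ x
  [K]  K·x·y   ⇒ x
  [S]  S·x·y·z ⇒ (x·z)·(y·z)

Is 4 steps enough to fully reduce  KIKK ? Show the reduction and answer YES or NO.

Answer: YES — reaches normal form K in 2 ≤ 4 steps

Working:
  start: KIKK
  step 1: IK
  step 2: K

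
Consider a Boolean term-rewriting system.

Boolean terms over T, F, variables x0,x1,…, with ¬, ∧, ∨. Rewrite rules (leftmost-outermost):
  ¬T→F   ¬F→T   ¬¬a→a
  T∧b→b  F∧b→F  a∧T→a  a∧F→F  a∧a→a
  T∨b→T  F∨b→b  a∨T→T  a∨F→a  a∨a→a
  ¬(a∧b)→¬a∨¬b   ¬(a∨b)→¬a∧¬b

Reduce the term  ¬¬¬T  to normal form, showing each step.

Answer: normal form = F  (in 2 steps)

Working:
  start: ¬¬¬T
  [1] ¬T
  [2] F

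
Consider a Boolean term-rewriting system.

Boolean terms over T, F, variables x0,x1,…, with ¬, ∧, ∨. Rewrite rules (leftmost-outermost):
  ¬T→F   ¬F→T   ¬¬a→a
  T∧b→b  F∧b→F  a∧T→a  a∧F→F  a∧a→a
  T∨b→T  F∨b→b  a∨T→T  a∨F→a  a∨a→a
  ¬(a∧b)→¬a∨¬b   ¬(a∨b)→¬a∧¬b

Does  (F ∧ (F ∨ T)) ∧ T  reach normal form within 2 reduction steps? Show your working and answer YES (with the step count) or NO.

Answer: YES — reaches normal form F in 2 ≤ 2 steps

Derivation:
  start: (F ∧ (F ∨ T)) ∧ T
  →1  F ∧ (F ∨ T)
  →2  F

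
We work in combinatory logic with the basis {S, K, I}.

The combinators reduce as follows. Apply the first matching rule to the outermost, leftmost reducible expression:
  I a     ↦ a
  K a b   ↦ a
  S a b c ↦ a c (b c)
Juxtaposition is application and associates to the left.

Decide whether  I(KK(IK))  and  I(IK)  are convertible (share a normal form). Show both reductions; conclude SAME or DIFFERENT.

Answer: SAME — A ⇓ K, B ⇓ K

Working:
Term A:
  start: I(KK(IK))
  step 1: KK(IK)
  step 2: K

Term B:
  start: I(IK)
  step 1: IK
  step 2: K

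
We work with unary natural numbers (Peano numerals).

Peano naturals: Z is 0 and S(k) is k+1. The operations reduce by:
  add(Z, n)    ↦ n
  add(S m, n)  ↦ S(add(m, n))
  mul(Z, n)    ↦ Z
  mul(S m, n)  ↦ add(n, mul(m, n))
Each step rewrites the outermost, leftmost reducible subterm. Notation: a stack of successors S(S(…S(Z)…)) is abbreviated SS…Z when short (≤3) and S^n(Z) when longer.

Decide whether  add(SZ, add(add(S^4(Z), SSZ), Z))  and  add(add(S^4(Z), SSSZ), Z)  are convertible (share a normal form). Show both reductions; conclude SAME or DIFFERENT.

Term A:
  start: add(SZ, add(add(S^4(Z), SSZ), Z))
  step 1: S(add(Z, add(add(S^4(Z), SSZ), Z)))
  step 2: S(add(add(S^4(Z), SSZ), Z))
  step 3: S(add(S(add(SSSZ, SSZ)), Z))
  step 4: S(S(add(add(SSSZ, SSZ), Z)))
  step 5: S(S(add(S(add(SSZ, SSZ)), Z)))
  step 6: S(S(S(add(add(SSZ, SSZ), Z))))
  step 7: S(S(S(add(S(add(SZ, SSZ)), Z))))
  step 8: S(S(S(S(add(add(SZ, SSZ), Z)))))
  step 9: S(S(S(S(add(S(add(Z, SSZ)), Z)))))
  step 10: S(S(S(S(S(add(add(Z, SSZ), Z))))))
  step 11: S(S(S(S(S(add(SSZ, Z))))))
  step 12: S(S(S(S(S(S(add(SZ, Z)))))))
  step 13: S(S(S(S(S(S(S(add(Z, Z))))))))
  step 14: S^7(Z)

Term B:
  start: add(add(S^4(Z), SSSZ), Z)
  step 1: add(S(add(SSSZ, SSSZ)), Z)
  step 2: S(add(add(SSSZ, SSSZ), Z))
  step 3: S(add(S(add(SSZ, SSSZ)), Z))
  step 4: S(S(add(add(SSZ, SSSZ), Z)))
  step 5: S(S(add(S(add(SZ, SSSZ)), Z)))
  step 6: S(S(S(add(add(SZ, SSSZ), Z))))
  step 7: S(S(S(add(S(add(Z, SSSZ)), Z))))
  step 8: S(S(S(S(add(add(Z, SSSZ), Z)))))
  step 9: S(S(S(S(add(SSSZ, Z)))))
  step 10: S(S(S(S(S(add(SSZ, Z))))))
  step 11: S(S(S(S(S(S(add(SZ, Z)))))))
  step 12: S(S(S(S(S(S(S(add(Z, Z))))))))
  step 13: S^7(Z)

Answer: SAME — A ⇓ S^7(Z), B ⇓ S^7(Z)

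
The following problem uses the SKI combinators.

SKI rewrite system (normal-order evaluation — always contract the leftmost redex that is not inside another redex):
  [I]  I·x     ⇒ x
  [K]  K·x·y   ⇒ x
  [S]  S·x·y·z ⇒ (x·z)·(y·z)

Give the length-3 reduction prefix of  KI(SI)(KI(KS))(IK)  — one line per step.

  start: KI(SI)(KI(KS))(IK)
  →1  I(KI(KS))(IK)
  →2  KI(KS)(IK)
  →3  I(IK)

Answer: after 3 steps: I(IK)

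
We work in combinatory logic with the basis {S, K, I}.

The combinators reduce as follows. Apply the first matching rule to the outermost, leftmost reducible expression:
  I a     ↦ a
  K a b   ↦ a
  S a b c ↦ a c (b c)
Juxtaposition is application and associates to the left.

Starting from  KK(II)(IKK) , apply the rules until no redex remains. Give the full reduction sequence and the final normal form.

Answer: normal form = K(KK)  (in 2 steps)

Working:
  start: KK(II)(IKK)
  [1] K(IKK)
  [2] K(KK)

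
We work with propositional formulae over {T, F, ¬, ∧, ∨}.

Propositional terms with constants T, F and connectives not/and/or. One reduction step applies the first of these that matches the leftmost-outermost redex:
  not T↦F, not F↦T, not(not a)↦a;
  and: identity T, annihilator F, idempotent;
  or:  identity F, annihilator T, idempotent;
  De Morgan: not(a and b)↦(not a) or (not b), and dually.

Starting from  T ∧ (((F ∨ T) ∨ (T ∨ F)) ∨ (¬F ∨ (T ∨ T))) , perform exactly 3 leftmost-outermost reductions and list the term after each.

Answer: after 3 steps: T ∨ (¬F ∨ (T ∨ T))

Working:
  start: T ∧ (((F ∨ T) ∨ (T ∨ F)) ∨ (¬F ∨ (T ∨ T)))
  [1] ((F ∨ T) ∨ (T ∨ F)) ∨ (¬F ∨ (T ∨ T))
  [2] (T ∨ (T ∨ F)) ∨ (¬F ∨ (T ∨ T))
  [3] T ∨ (¬F ∨ (T ∨ T))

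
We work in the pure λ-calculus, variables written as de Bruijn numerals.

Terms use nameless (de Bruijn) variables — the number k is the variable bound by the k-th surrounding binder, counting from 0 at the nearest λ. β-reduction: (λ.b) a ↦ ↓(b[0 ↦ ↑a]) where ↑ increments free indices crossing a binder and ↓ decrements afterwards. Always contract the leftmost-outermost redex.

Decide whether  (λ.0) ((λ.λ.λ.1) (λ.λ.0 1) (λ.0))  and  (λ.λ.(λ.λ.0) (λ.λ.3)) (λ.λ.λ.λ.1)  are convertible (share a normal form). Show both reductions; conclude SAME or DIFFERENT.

Answer: SAME — A ⇓ λ.λ.0, B ⇓ λ.λ.0

Working:
Term A:
  start: (λ.0) ((λ.λ.λ.1) (λ.λ.0 1) (λ.0))
  [1] (λ.λ.λ.1) (λ.λ.0 1) (λ.0)
  [2] (λ.λ.1) (λ.0)
  [3] λ.λ.0

Term B:
  start: (λ.λ.(λ.λ.0) (λ.λ.3)) (λ.λ.λ.λ.1)
  [1] λ.(λ.λ.0) (λ.λ.λ.λ.λ.λ.1)
  [2] λ.λ.0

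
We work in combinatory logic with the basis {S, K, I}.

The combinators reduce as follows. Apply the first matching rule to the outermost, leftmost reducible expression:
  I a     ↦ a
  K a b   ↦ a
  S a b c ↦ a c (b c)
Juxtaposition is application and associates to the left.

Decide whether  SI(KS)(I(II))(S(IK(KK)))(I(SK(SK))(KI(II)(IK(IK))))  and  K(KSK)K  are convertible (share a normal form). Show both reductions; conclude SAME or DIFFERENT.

Answer: DIFFERENT — A ⇓ S(S(K(KK)))(KK), B ⇓ S

Derivation:
Term A:
  start: SI(KS)(I(II))(S(IK(KK)))(I(SK(SK))(KI(II)(IK(IK))))
  [1] I(I(II))(KS(I(II)))(S(IK(KK)))(I(SK(SK))(KI(II)(IK(IK))))
  [2] I(II)(KS(I(II)))(S(IK(KK)))(I(SK(SK))(KI(II)(IK(IK))))
  [3] II(KS(I(II)))(S(IK(KK)))(I(SK(SK))(KI(II)(IK(IK))))
  [4] I(KS(I(II)))(S(IK(KK)))(I(SK(SK))(KI(II)(IK(IK))))
  [5] KS(I(II))(S(IK(KK)))(I(SK(SK))(KI(II)(IK(IK))))
  [6] S(S(IK(KK)))(I(SK(SK))(KI(II)(IK(IK))))
  [7] S(S(K(KK)))(I(SK(SK))(KI(II)(IK(IK))))
  [8] S(S(K(KK)))(SK(SK)(KI(II)(IK(IK))))
  [9] S(S(K(KK)))(K(KI(II)(IK(IK)))(SK(KI(II)(IK(IK)))))
  [10] S(S(K(KK)))(KI(II)(IK(IK)))
  [11] S(S(K(KK)))(I(IK(IK)))
  [12] S(S(K(KK)))(IK(IK))
  [13] S(S(K(KK)))(K(IK))
  [14] S(S(K(KK)))(KK)

Term B:
  start: K(KSK)K
  [1] KSK
  [2] S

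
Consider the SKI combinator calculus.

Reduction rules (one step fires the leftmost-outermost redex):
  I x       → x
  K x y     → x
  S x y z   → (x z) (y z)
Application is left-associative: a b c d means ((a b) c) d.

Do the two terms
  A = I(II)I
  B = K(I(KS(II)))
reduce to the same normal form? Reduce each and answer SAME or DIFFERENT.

Term A:
  start: I(II)I
  step 1: III
  step 2: II
  step 3: I

Term B:
  start: K(I(KS(II)))
  step 1: K(KS(II))
  step 2: KS

Answer: DIFFERENT — A ⇓ I, B ⇓ KS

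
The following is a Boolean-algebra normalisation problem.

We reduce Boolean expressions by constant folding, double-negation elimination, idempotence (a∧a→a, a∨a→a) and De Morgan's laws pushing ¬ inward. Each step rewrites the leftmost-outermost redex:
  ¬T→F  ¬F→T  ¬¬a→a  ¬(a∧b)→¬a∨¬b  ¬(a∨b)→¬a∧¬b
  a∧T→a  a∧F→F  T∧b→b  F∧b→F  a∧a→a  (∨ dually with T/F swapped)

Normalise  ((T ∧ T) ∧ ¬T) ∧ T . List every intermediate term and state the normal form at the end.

  start: ((T ∧ T) ∧ ¬T) ∧ T
  →1  (T ∧ T) ∧ ¬T
  →2  T ∧ ¬T
  →3  ¬T
  →4  F

Answer: normal form = F  (in 4 steps)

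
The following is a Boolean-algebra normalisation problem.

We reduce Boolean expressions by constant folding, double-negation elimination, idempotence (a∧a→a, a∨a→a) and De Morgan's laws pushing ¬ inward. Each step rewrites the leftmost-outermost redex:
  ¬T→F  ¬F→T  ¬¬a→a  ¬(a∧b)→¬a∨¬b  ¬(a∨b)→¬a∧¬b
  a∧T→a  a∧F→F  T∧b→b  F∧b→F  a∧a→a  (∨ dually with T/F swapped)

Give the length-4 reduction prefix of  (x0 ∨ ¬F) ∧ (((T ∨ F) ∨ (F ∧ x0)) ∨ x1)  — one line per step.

Answer: after 4 steps: (T ∨ (F ∧ x0)) ∨ x1

Derivation:
  start: (x0 ∨ ¬F) ∧ (((T ∨ F) ∨ (F ∧ x0)) ∨ x1)
  step 1: (x0 ∨ T) ∧ (((T ∨ F) ∨ (F ∧ x0)) ∨ x1)
  step 2: T ∧ (((T ∨ F) ∨ (F ∧ x0)) ∨ x1)
  step 3: ((T ∨ F) ∨ (F ∧ x0)) ∨ x1
  step 4: (T ∨ (F ∧ x0)) ∨ x1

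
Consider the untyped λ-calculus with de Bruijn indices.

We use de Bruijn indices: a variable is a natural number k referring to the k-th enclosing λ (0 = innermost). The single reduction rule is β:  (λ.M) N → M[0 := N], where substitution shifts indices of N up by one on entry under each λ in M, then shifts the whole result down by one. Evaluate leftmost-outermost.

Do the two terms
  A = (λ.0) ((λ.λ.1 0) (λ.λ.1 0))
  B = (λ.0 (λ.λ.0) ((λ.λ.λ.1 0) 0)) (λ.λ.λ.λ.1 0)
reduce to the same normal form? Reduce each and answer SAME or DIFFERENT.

Answer: SAME — A ⇓ λ.λ.1 0, B ⇓ λ.λ.1 0

Working:
Term A:
  start: (λ.0) ((λ.λ.1 0) (λ.λ.1 0))
  →1  (λ.λ.1 0) (λ.λ.1 0)
  →2  λ.(λ.λ.1 0) 0
  →3  λ.λ.1 0

Term B:
  start: (λ.0 (λ.λ.0) ((λ.λ.λ.1 0) 0)) (λ.λ.λ.λ.1 0)
  →1  (λ.λ.λ.λ.1 0) (λ.λ.0) ((λ.λ.λ.1 0) (λ.λ.λ.λ.1 0))
  →2  (λ.λ.λ.1 0) ((λ.λ.λ.1 0) (λ.λ.λ.λ.1 0))
  →3  λ.λ.1 0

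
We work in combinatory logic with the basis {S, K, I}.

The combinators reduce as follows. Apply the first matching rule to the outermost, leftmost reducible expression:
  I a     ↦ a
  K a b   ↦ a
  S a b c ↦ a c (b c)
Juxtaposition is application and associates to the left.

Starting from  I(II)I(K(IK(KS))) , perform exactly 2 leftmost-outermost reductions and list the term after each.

  start: I(II)I(K(IK(KS)))
  [1] III(K(IK(KS)))
  [2] II(K(IK(KS)))

Answer: after 2 steps: II(K(IK(KS)))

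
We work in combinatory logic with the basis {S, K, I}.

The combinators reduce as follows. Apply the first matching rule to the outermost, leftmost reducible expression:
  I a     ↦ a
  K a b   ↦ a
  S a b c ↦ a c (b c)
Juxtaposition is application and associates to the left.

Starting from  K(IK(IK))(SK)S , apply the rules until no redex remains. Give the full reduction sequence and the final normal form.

Answer: normal form = K  (in 4 steps)

Derivation:
  start: K(IK(IK))(SK)S
  [1] IK(IK)S
  [2] K(IK)S
  [3] IK
  [4] K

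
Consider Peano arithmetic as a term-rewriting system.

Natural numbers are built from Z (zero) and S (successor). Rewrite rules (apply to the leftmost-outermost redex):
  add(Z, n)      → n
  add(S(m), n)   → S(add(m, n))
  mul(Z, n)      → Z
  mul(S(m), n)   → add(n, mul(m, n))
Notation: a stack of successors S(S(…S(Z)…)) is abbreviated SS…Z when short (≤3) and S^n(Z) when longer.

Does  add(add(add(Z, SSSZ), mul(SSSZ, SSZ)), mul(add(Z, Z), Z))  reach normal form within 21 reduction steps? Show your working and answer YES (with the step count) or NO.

Answer: NO — after 21 steps the term is S(S(S(S(S(S(S(add(add(SSZ, mul(Z, SSZ)), mul(add(Z, Z), Z))))))))), not yet normal

Working:
  start: add(add(add(Z, SSSZ), mul(SSSZ, SSZ)), mul(add(Z, Z), Z))
  step 1: add(add(SSSZ, mul(SSSZ, SSZ)), mul(add(Z, Z), Z))
  step 2: add(S(add(SSZ, mul(SSSZ, SSZ))), mul(add(Z, Z), Z))
  step 3: S(add(add(SSZ, mul(SSSZ, SSZ)), mul(add(Z, Z), Z)))
  step 4: S(add(S(add(SZ, mul(SSSZ, SSZ))), mul(add(Z, Z), Z)))
  step 5: S(S(add(add(SZ, mul(SSSZ, SSZ)), mul(add(Z, Z), Z))))
  step 6: S(S(add(S(add(Z, mul(SSSZ, SSZ))), mul(add(Z, Z), Z))))
  step 7: S(S(S(add(add(Z, mul(SSSZ, SSZ)), mul(add(Z, Z), Z)))))
  step 8: S(S(S(add(mul(SSSZ, SSZ), mul(add(Z, Z), Z)))))
  step 9: S(S(S(add(add(SSZ, mul(SSZ, SSZ)), mul(add(Z, Z), Z)))))
  step 10: S(S(S(add(S(add(SZ, mul(SSZ, SSZ))), mul(add(Z, Z), Z)))))
  step 11: S(S(S(S(add(add(SZ, mul(SSZ, SSZ)), mul(add(Z, Z), Z))))))
  step 12: S(S(S(S(add(S(add(Z, mul(SSZ, SSZ))), mul(add(Z, Z), Z))))))
  step 13: S(S(S(S(S(add(add(Z, mul(SSZ, SSZ)), mul(add(Z, Z), Z)))))))
  step 14: S(S(S(S(S(add(mul(SSZ, SSZ), mul(add(Z, Z), Z)))))))
  step 15: S(S(S(S(S(add(add(SSZ, mul(SZ, SSZ)), mul(add(Z, Z), Z)))))))
  step 16: S(S(S(S(S(add(S(add(SZ, mul(SZ, SSZ))), mul(add(Z, Z), Z)))))))
  step 17: S(S(S(S(S(S(add(add(SZ, mul(SZ, SSZ)), mul(add(Z, Z), Z))))))))
  step 18: S(S(S(S(S(S(add(S(add(Z, mul(SZ, SSZ))), mul(add(Z, Z), Z))))))))
  step 19: S(S(S(S(S(S(S(add(add(Z, mul(SZ, SSZ)), mul(add(Z, Z), Z)))))))))
  step 20: S(S(S(S(S(S(S(add(mul(SZ, SSZ), mul(add(Z, Z), Z)))))))))
  step 21: S(S(S(S(S(S(S(add(add(SSZ, mul(Z, SSZ)), mul(add(Z, Z), Z)))))))))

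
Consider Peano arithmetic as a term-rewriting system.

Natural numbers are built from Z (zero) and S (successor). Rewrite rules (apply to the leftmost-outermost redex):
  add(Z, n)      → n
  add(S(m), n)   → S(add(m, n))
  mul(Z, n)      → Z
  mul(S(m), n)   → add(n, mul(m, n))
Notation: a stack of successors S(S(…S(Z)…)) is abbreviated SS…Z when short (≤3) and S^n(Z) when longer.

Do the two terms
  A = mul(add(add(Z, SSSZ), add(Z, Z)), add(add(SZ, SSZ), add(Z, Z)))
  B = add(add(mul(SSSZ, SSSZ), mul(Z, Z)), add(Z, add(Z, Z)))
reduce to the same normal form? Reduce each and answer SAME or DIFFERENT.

Answer: SAME — A ⇓ S^9(Z), B ⇓ S^9(Z)

Reduction:
Term A:
  start: mul(add(add(Z, SSSZ), add(Z, Z)), add(add(SZ, SSZ), add(Z, Z)))
  step 1: mul(add(SSSZ, add(Z, Z)), add(add(SZ, SSZ), add(Z, Z)))
  step 2: mul(S(add(SSZ, add(Z, Z))), add(add(SZ, SSZ), add(Z, Z)))
  step 3: add(add(add(SZ, SSZ), add(Z, Z)), mul(add(SSZ, add(Z, Z)), add(add(SZ, SSZ), add(Z, Z))))
  step 4: add(add(S(add(Z, SSZ)), add(Z, Z)), mul(add(SSZ, add(Z, Z)), add(add(SZ, SSZ), add(Z, Z))))
  step 5: add(S(add(add(Z, SSZ), add(Z, Z))), mul(add(SSZ, add(Z, Z)), add(add(SZ, SSZ), add(Z, Z))))
  step 6: S(add(add(add(Z, SSZ), add(Z, Z)), mul(add(SSZ, add(Z, Z)), add(add(SZ, SSZ), add(Z, Z)))))
  step 7: S(add(add(SSZ, add(Z, Z)), mul(add(SSZ, add(Z, Z)), add(add(SZ, SSZ), add(Z, Z)))))
  step 8: S(add(S(add(SZ, add(Z, Z))), mul(add(SSZ, add(Z, Z)), add(add(SZ, SSZ), add(Z, Z)))))
  step 9: S(S(add(add(SZ, add(Z, Z)), mul(add(SSZ, add(Z, Z)), add(add(SZ, SSZ), add(Z, Z))))))
  step 10: S(S(add(S(add(Z, add(Z, Z))), mul(add(SSZ, add(Z, Z)), add(add(SZ, SSZ), add(Z, Z))))))
  step 11: S(S(S(add(add(Z, add(Z, Z)), mul(add(SSZ, add(Z, Z)), add(add(SZ, SSZ), add(Z, Z)))))))
  step 12: S(S(S(add(add(Z, Z), mul(add(SSZ, add(Z, Z)), add(add(SZ, SSZ), add(Z, Z)))))))
  step 13: S(S(S(add(Z, mul(add(SSZ, add(Z, Z)), add(add(SZ, SSZ), add(Z, Z)))))))
  step 14: S(S(S(mul(add(SSZ, add(Z, Z)), add(add(SZ, SSZ), add(Z, Z))))))
  step 15: S(S(S(mul(S(add(SZ, add(Z, Z))), add(add(SZ, SSZ), add(Z, Z))))))
  step 16: S(S(S(add(add(add(SZ, SSZ), add(Z, Z)), mul(add(SZ, add(Z, Z)), add(add(SZ, SSZ), add(Z, Z)))))))
  step 17: S(S(S(add(add(S(add(Z, SSZ)), add(Z, Z)), mul(add(SZ, add(Z, Z)), add(add(SZ, SSZ), add(Z, Z)))))))
  step 18: S(S(S(add(S(add(add(Z, SSZ), add(Z, Z))), mul(add(SZ, add(Z, Z)), add(add(SZ, SSZ), add(Z, Z)))))))
  step 19: S(S(S(S(add(add(add(Z, SSZ), add(Z, Z)), mul(add(SZ, add(Z, Z)), add(add(SZ, SSZ), add(Z, Z))))))))
  step 20: S(S(S(S(add(add(SSZ, add(Z, Z)), mul(add(SZ, add(Z, Z)), add(add(SZ, SSZ), add(Z, Z))))))))
  step 21: S(S(S(S(add(S(add(SZ, add(Z, Z))), mul(add(SZ, add(Z, Z)), add(add(SZ, SSZ), add(Z, Z))))))))
  step 22: S(S(S(S(S(add(add(SZ, add(Z, Z)), mul(add(SZ, add(Z, Z)), add(add(SZ, SSZ), add(Z, Z)))))))))
  step 23: S(S(S(S(S(add(S(add(Z, add(Z, Z))), mul(add(SZ, add(Z, Z)), add(add(SZ, SSZ), add(Z, Z)))))))))
  step 24: S(S(S(S(S(S(add(add(Z, add(Z, Z)), mul(add(SZ, add(Z, Z)), add(add(SZ, SSZ), add(Z, Z))))))))))
  step 25: S(S(S(S(S(S(add(add(Z, Z), mul(add(SZ, add(Z, Z)), add(add(SZ, SSZ), add(Z, Z))))))))))
  step 26: S(S(S(S(S(S(add(Z, mul(add(SZ, add(Z, Z)), add(add(SZ, SSZ), add(Z, Z))))))))))
  step 27: S(S(S(S(S(S(mul(add(SZ, add(Z, Z)), add(add(SZ, SSZ), add(Z, Z)))))))))
  step 28: S(S(S(S(S(S(mul(S(add(Z, add(Z, Z))), add(add(SZ, SSZ), add(Z, Z)))))))))
  step 29: S(S(S(S(S(S(add(add(add(SZ, SSZ), add(Z, Z)), mul(add(Z, add(Z, Z)), add(add(SZ, SSZ), add(Z, Z))))))))))
  step 30: S(S(S(S(S(S(add(add(S(add(Z, SSZ)), add(Z, Z)), mul(add(Z, add(Z, Z)), add(add(SZ, SSZ), add(Z, Z))))))))))
  step 31: S(S(S(S(S(S(add(S(add(add(Z, SSZ), add(Z, Z))), mul(add(Z, add(Z, Z)), add(add(SZ, SSZ), add(Z, Z))))))))))
  step 32: S(S(S(S(S(S(S(add(add(add(Z, SSZ), add(Z, Z)), mul(add(Z, add(Z, Z)), add(add(SZ, SSZ), add(Z, Z)))))))))))
  step 33: S(S(S(S(S(S(S(add(add(SSZ, add(Z, Z)), mul(add(Z, add(Z, Z)), add(add(SZ, SSZ), add(Z, Z)))))))))))
  step 34: S(S(S(S(S(S(S(add(S(add(SZ, add(Z, Z))), mul(add(Z, add(Z, Z)), add(add(SZ, SSZ), add(Z, Z)))))))))))
  step 35: S(S(S(S(S(S(S(S(add(add(SZ, add(Z, Z)), mul(add(Z, add(Z, Z)), add(add(SZ, SSZ), add(Z, Z))))))))))))
  step 36: S(S(S(S(S(S(S(S(add(S(add(Z, add(Z, Z))), mul(add(Z, add(Z, Z)), add(add(SZ, SSZ), add(Z, Z))))))))))))
  step 37: S(S(S(S(S(S(S(S(S(add(add(Z, add(Z, Z)), mul(add(Z, add(Z, Z)), add(add(SZ, SSZ), add(Z, Z)))))))))))))
  step 38: S(S(S(S(S(S(S(S(S(add(add(Z, Z), mul(add(Z, add(Z, Z)), add(add(SZ, SSZ), add(Z, Z)))))))))))))
  step 39: S(S(S(S(S(S(S(S(S(add(Z, mul(add(Z, add(Z, Z)), add(add(SZ, SSZ), add(Z, Z)))))))))))))
  step 40: S(S(S(S(S(S(S(S(S(mul(add(Z, add(Z, Z)), add(add(SZ, SSZ), add(Z, Z))))))))))))
  step 41: S(S(S(S(S(S(S(S(S(mul(add(Z, Z), add(add(SZ, SSZ), add(Z, Z))))))))))))
  step 42: S(S(S(S(S(S(S(S(S(mul(Z, add(add(SZ, SSZ), add(Z, Z))))))))))))
  step 43: S^9(Z)

Term B:
  start: add(add(mul(SSSZ, SSSZ), mul(Z, Z)), add(Z, add(Z, Z)))
  step 1: add(add(add(SSSZ, mul(SSZ, SSSZ)), mul(Z, Z)), add(Z, add(Z, Z)))
  step 2: add(add(S(add(SSZ, mul(SSZ, SSSZ))), mul(Z, Z)), add(Z, add(Z, Z)))
  step 3: add(S(add(add(SSZ, mul(SSZ, SSSZ)), mul(Z, Z))), add(Z, add(Z, Z)))
  step 4: S(add(add(add(SSZ, mul(SSZ, SSSZ)), mul(Z, Z)), add(Z, add(Z, Z))))
  step 5: S(add(add(S(add(SZ, mul(SSZ, SSSZ))), mul(Z, Z)), add(Z, add(Z, Z))))
  step 6: S(add(S(add(add(SZ, mul(SSZ, SSSZ)), mul(Z, Z))), add(Z, add(Z, Z))))
  step 7: S(S(add(add(add(SZ, mul(SSZ, SSSZ)), mul(Z, Z)), add(Z, add(Z, Z)))))
  step 8: S(S(add(add(S(add(Z, mul(SSZ, SSSZ))), mul(Z, Z)), add(Z, add(Z, Z)))))
  step 9: S(S(add(S(add(add(Z, mul(SSZ, SSSZ)), mul(Z, Z))), add(Z, add(Z, Z)))))
  step 10: S(S(S(add(add(add(Z, mul(SSZ, SSSZ)), mul(Z, Z)), add(Z, add(Z, Z))))))
  step 11: S(S(S(add(add(mul(SSZ, SSSZ), mul(Z, Z)), add(Z, add(Z, Z))))))
  step 12: S(S(S(add(add(add(SSSZ, mul(SZ, SSSZ)), mul(Z, Z)), add(Z, add(Z, Z))))))
  step 13: S(S(S(add(add(S(add(SSZ, mul(SZ, SSSZ))), mul(Z, Z)), add(Z, add(Z, Z))))))
  step 14: S(S(S(add(S(add(add(SSZ, mul(SZ, SSSZ)), mul(Z, Z))), add(Z, add(Z, Z))))))
  step 15: S(S(S(S(add(add(add(SSZ, mul(SZ, SSSZ)), mul(Z, Z)), add(Z, add(Z, Z)))))))
  step 16: S(S(S(S(add(add(S(add(SZ, mul(SZ, SSSZ))), mul(Z, Z)), add(Z, add(Z, Z)))))))
  step 17: S(S(S(S(add(S(add(add(SZ, mul(SZ, SSSZ)), mul(Z, Z))), add(Z, add(Z, Z)))))))
  step 18: S(S(S(S(S(add(add(add(SZ, mul(SZ, SSSZ)), mul(Z, Z)), add(Z, add(Z, Z))))))))
  step 19: S(S(S(S(S(add(add(S(add(Z, mul(SZ, SSSZ))), mul(Z, Z)), add(Z, add(Z, Z))))))))
  step 20: S(S(S(S(S(add(S(add(add(Z, mul(SZ, SSSZ)), mul(Z, Z))), add(Z, add(Z, Z))))))))
  step 21: S(S(S(S(S(S(add(add(add(Z, mul(SZ, SSSZ)), mul(Z, Z)), add(Z, add(Z, Z)))))))))
  step 22: S(S(S(S(S(S(add(add(mul(SZ, SSSZ), mul(Z, Z)), add(Z, add(Z, Z)))))))))
  step 23: S(S(S(S(S(S(add(add(add(SSSZ, mul(Z, SSSZ)), mul(Z, Z)), add(Z, add(Z, Z)))))))))
  step 24: S(S(S(S(S(S(add(add(S(add(SSZ, mul(Z, SSSZ))), mul(Z, Z)), add(Z, add(Z, Z)))))))))
  step 25: S(S(S(S(S(S(add(S(add(add(SSZ, mul(Z, SSSZ)), mul(Z, Z))), add(Z, add(Z, Z)))))))))
  step 26: S(S(S(S(S(S(S(add(add(add(SSZ, mul(Z, SSSZ)), mul(Z, Z)), add(Z, add(Z, Z))))))))))
  step 27: S(S(S(S(S(S(S(add(add(S(add(SZ, mul(Z, SSSZ))), mul(Z, Z)), add(Z, add(Z, Z))))))))))
  step 28: S(S(S(S(S(S(S(add(S(add(add(SZ, mul(Z, SSSZ)), mul(Z, Z))), add(Z, add(Z, Z))))))))))
  step 29: S(S(S(S(S(S(S(S(add(add(add(SZ, mul(Z, SSSZ)), mul(Z, Z)), add(Z, add(Z, Z)))))))))))
  step 30: S(S(S(S(S(S(S(S(add(add(S(add(Z, mul(Z, SSSZ))), mul(Z, Z)), add(Z, add(Z, Z)))))))))))
  step 31: S(S(S(S(S(S(S(S(add(S(add(add(Z, mul(Z, SSSZ)), mul(Z, Z))), add(Z, add(Z, Z)))))))))))
  step 32: S(S(S(S(S(S(S(S(S(add(add(add(Z, mul(Z, SSSZ)), mul(Z, Z)), add(Z, add(Z, Z))))))))))))
  step 33: S(S(S(S(S(S(S(S(S(add(add(mul(Z, SSSZ), mul(Z, Z)), add(Z, add(Z, Z))))))))))))
  step 34: S(S(S(S(S(S(S(S(S(add(add(Z, mul(Z, Z)), add(Z, add(Z, Z))))))))))))
  step 35: S(S(S(S(S(S(S(S(S(add(mul(Z, Z), add(Z, add(Z, Z))))))))))))
  step 36: S(S(S(S(S(S(S(S(S(add(Z, add(Z, add(Z, Z))))))))))))
  step 37: S(S(S(S(S(S(S(S(S(add(Z, add(Z, Z)))))))))))
  step 38: S(S(S(S(S(S(S(S(S(add(Z, Z))))))))))
  step 39: S^9(Z)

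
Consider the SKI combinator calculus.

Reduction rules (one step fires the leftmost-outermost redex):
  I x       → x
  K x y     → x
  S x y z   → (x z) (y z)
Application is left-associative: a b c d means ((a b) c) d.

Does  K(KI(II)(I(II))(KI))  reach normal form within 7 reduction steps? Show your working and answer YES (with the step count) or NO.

Answer: YES — reaches normal form K(KI) in 5 ≤ 7 steps

Working:
  start: K(KI(II)(I(II))(KI))
  step 1: K(I(I(II))(KI))
  step 2: K(I(II)(KI))
  step 3: K(II(KI))
  step 4: K(I(KI))
  step 5: K(KI)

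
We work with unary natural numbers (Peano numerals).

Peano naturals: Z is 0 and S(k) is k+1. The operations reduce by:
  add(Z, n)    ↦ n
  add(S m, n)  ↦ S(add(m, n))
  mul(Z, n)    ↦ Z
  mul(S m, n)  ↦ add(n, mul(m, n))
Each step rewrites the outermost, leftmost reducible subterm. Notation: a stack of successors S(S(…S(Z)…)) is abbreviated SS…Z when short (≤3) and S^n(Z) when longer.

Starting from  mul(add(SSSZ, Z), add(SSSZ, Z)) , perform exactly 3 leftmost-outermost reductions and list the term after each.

Answer: after 3 steps: add(S(add(SSZ, Z)), mul(add(SSZ, Z), add(SSSZ, Z)))

Working:
  start: mul(add(SSSZ, Z), add(SSSZ, Z))
  step 1: mul(S(add(SSZ, Z)), add(SSSZ, Z))
  step 2: add(add(SSSZ, Z), mul(add(SSZ, Z), add(SSSZ, Z)))
  step 3: add(S(add(SSZ, Z)), mul(add(SSZ, Z), add(SSSZ, Z)))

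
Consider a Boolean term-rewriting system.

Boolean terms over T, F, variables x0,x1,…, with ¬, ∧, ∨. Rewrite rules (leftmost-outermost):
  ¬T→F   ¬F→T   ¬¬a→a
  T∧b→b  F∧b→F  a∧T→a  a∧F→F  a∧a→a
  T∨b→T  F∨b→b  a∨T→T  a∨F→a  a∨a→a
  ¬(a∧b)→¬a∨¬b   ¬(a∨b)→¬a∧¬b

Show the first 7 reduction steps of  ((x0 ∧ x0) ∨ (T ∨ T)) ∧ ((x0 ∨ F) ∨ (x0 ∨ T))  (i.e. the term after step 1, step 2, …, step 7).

  start: ((x0 ∧ x0) ∨ (T ∨ T)) ∧ ((x0 ∨ F) ∨ (x0 ∨ T))
  step 1: (x0 ∨ (T ∨ T)) ∧ ((x0 ∨ F) ∨ (x0 ∨ T))
  step 2: (x0 ∨ T) ∧ ((x0 ∨ F) ∨ (x0 ∨ T))
  step 3: T ∧ ((x0 ∨ F) ∨ (x0 ∨ T))
  step 4: (x0 ∨ F) ∨ (x0 ∨ T)
  step 5: x0 ∨ (x0 ∨ T)
  step 6: x0 ∨ T
  step 7: T

Answer: after 7 steps: T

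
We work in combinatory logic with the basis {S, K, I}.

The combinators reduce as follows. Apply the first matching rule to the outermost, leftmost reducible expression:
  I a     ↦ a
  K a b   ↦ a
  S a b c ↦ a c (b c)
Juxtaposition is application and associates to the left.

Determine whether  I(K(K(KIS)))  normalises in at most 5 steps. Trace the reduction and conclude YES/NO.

Answer: YES — reaches normal form K(KI) in 2 ≤ 5 steps

Derivation:
  start: I(K(K(KIS)))
  step 1: K(K(KIS))
  step 2: K(KI)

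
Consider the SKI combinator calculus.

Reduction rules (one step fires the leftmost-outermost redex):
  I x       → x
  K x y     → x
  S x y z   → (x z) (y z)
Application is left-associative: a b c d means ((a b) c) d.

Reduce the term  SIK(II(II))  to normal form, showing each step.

  start: SIK(II(II))
  step 1: I(II(II))(K(II(II)))
  step 2: II(II)(K(II(II)))
  step 3: I(II)(K(II(II)))
  step 4: II(K(II(II)))
  step 5: I(K(II(II)))
  step 6: K(II(II))
  step 7: K(I(II))
  step 8: K(II)
  step 9: KI

Answer: normal form = KI  (in 9 steps)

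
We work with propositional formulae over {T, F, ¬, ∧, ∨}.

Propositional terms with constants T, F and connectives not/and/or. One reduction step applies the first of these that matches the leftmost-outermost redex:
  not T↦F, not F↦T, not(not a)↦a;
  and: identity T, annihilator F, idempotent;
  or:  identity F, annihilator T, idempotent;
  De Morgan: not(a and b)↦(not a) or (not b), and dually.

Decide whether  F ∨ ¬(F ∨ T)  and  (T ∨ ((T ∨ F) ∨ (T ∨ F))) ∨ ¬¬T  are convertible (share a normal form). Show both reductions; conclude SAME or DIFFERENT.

Answer: DIFFERENT — A ⇓ F, B ⇓ T

Working:
Term A:
  start: F ∨ ¬(F ∨ T)
  →1  ¬(F ∨ T)
  →2  ¬F ∧ ¬T
  →3  T ∧ ¬T
  →4  ¬T
  →5  F

Term B:
  start: (T ∨ ((T ∨ F) ∨ (T ∨ F))) ∨ ¬¬T
  →1  T ∨ ¬¬T
  →2  T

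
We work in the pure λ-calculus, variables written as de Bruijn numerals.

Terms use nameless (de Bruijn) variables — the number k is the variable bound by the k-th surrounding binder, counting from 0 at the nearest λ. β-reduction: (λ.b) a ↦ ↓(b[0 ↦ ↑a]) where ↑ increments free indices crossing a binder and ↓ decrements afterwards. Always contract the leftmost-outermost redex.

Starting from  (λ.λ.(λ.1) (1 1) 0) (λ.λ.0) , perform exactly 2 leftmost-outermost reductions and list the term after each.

  start: (λ.λ.(λ.1) (1 1) 0) (λ.λ.0)
  →1  λ.(λ.1) ((λ.λ.0) (λ.λ.0)) 0
  →2  λ.0 0

Answer: after 2 steps: λ.0 0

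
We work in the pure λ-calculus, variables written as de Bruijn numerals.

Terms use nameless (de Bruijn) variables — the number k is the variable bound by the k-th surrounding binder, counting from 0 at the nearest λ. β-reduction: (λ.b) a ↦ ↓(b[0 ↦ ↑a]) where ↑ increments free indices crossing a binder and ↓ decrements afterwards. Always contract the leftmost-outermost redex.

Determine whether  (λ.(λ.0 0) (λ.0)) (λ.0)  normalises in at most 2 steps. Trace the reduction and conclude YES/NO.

Answer: NO — after 2 steps the term is (λ.0) (λ.0), not yet normal

Derivation:
  start: (λ.(λ.0 0) (λ.0)) (λ.0)
  step 1: (λ.0 0) (λ.0)
  step 2: (λ.0) (λ.0)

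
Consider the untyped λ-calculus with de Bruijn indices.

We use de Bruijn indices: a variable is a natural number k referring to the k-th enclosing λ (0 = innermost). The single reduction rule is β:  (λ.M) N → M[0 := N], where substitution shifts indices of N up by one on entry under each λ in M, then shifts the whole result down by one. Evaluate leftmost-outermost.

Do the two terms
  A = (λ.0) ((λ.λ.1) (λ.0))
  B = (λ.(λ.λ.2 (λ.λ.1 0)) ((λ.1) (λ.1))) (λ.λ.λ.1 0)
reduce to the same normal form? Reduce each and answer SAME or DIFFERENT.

Answer: DIFFERENT — A ⇓ λ.λ.0, B ⇓ λ.λ.λ.1 0

Reduction:
Term A:
  start: (λ.0) ((λ.λ.1) (λ.0))
  [1] (λ.λ.1) (λ.0)
  [2] λ.λ.0

Term B:
  start: (λ.(λ.λ.2 (λ.λ.1 0)) ((λ.1) (λ.1))) (λ.λ.λ.1 0)
  [1] (λ.λ.(λ.λ.λ.1 0) (λ.λ.1 0)) ((λ.λ.λ.λ.1 0) (λ.λ.λ.λ.1 0))
  [2] λ.(λ.λ.λ.1 0) (λ.λ.1 0)
  [3] λ.λ.λ.1 0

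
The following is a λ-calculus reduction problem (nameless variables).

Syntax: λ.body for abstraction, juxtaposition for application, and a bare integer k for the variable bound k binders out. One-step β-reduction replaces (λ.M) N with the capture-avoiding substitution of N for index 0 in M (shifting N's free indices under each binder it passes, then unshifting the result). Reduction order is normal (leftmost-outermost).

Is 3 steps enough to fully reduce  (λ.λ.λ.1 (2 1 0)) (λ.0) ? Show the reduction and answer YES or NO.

  start: (λ.λ.λ.1 (2 1 0)) (λ.0)
  step 1: λ.λ.1 ((λ.0) 1 0)
  step 2: λ.λ.1 (1 0)

Answer: YES — reaches normal form λ.λ.1 (1 0) in 2 ≤ 3 steps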